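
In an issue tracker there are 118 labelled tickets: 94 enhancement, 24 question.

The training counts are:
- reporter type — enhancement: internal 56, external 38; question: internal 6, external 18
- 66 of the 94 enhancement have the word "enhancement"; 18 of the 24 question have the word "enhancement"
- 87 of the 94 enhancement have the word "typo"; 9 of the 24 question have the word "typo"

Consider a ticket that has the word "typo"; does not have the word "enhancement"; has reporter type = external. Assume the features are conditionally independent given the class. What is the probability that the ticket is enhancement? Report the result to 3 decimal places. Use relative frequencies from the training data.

enhancement: (94/118) × (38/94) × (28/94) × (87/94) ≈ 0.0887816
question: (24/118) × (18/24) × (6/24) × (9/24) ≈ 0.0143008
P(enhancement | x) = 0.0887816 / 0.1030824 ≈ 0.861

0.861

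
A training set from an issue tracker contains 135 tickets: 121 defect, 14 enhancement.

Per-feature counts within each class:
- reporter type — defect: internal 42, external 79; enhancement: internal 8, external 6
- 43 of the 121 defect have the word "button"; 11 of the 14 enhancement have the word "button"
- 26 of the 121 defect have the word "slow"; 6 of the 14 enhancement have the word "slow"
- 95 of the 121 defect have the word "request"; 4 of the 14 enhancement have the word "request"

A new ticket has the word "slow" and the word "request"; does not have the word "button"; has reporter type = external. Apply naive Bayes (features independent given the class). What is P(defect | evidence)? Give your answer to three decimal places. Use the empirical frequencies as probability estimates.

defect: (121/135) × (79/121) × (78/121) × (26/121) × (95/121) ≈ 0.0636398
enhancement: (14/135) × (6/14) × (3/14) × (6/14) × (4/14) ≈ 0.00116618
P(defect | x) = 0.0636398 / 0.06480598 ≈ 0.982

0.982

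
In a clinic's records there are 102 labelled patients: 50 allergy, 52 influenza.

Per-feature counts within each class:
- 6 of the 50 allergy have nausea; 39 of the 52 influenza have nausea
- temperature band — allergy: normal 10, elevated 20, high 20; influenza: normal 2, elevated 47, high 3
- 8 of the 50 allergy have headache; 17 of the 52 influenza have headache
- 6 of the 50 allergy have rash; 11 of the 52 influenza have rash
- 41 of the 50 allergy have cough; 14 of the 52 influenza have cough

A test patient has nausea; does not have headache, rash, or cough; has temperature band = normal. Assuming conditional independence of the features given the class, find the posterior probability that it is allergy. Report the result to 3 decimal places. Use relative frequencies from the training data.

0.215

allergy: (50/102) × (6/50) × (10/50) × (42/50) × (44/50) × (9/50) ≈ 0.00156536
influenza: (52/102) × (39/52) × (2/52) × (35/52) × (41/52) × (38/52) ≈ 0.00570317
P(allergy | x) = 0.00156536 / 0.00726853 ≈ 0.215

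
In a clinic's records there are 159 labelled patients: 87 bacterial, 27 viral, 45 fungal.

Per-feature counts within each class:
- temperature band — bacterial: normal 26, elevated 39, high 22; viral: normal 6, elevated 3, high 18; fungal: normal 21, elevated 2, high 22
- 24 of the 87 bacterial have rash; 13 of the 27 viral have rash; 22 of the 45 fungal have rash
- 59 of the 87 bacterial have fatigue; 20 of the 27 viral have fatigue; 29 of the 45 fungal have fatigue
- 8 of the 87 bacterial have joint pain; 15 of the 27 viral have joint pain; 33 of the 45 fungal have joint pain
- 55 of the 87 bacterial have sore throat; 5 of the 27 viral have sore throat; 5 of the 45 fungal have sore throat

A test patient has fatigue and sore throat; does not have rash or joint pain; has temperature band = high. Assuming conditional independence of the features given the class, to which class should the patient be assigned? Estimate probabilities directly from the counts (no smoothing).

bacterial

bacterial: (87/159) × (22/87) × (63/87) × (59/87) × (79/87) × (55/87) ≈ 0.039006
viral: (27/159) × (18/27) × (14/27) × (20/27) × (12/27) × (5/27) ≈ 0.00357874
fungal: (45/159) × (22/45) × (23/45) × (29/45) × (12/45) × (5/45) ≈ 0.00135037
Highest score → bacterial.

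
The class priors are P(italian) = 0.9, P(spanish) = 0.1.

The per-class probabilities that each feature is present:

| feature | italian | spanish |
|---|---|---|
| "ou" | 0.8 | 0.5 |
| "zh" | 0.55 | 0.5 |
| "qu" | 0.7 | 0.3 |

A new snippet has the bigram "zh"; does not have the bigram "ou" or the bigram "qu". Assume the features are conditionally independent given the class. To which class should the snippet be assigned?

italian

italian: 0.9 × (1−0.8) × 0.55 × (1−0.7) = 0.0297
spanish: 0.1 × (1−0.5) × 0.5 × (1−0.3) = 0.0175
Highest score → italian.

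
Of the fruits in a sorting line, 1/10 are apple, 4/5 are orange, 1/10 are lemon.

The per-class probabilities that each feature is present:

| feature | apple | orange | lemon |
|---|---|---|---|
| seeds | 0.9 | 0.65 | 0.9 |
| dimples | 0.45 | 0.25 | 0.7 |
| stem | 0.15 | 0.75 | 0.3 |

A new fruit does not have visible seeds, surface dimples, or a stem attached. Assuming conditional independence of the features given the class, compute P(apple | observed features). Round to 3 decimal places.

0.079

apple: 0.1 × (1−0.9) × (1−0.45) × (1−0.15) = 0.004675
orange: 0.8 × (1−0.65) × (1−0.25) × (1−0.75) = 0.0525
lemon: 0.1 × (1−0.9) × (1−0.7) × (1−0.3) = 0.0021
P(apple | x) = 0.004675 / 0.059275 ≈ 0.079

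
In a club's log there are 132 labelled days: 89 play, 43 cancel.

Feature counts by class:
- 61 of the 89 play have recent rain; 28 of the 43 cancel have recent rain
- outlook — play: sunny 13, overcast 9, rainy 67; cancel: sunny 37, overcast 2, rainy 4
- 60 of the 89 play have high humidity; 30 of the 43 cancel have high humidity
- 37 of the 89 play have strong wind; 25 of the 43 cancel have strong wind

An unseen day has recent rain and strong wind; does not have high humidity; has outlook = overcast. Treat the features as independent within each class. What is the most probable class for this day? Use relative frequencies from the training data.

play

play: (89/132) × (61/89) × (9/89) × (29/89) × (37/89) ≈ 0.00633036
cancel: (43/132) × (28/43) × (2/43) × (13/43) × (25/43) ≈ 0.00173417
Highest score → play.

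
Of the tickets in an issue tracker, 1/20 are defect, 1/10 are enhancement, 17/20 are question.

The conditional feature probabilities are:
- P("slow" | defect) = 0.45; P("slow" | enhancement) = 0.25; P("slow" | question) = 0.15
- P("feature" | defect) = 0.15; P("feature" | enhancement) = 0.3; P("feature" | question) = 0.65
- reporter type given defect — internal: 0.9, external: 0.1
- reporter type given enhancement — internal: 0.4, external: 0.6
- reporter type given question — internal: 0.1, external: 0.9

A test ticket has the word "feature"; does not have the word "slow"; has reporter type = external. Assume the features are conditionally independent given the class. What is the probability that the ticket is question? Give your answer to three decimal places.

defect: 0.05 × (1−0.45) × 0.15 × 0.1 = 0.0004125
enhancement: 0.1 × (1−0.25) × 0.3 × 0.6 = 0.0135
question: 0.85 × (1−0.15) × 0.65 × 0.9 = 0.4226625
P(question | x) = 0.4226625 / 0.436575 ≈ 0.968

0.968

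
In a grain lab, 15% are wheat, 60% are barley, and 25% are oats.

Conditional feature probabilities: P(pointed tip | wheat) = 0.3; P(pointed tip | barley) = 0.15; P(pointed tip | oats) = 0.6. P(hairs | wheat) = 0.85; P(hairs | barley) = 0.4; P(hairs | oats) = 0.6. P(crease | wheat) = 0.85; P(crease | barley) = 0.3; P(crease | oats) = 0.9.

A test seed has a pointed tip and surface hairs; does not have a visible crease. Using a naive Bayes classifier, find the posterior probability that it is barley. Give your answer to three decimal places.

0.631

wheat: 0.15 × 0.3 × 0.85 × (1−0.85) = 0.0057375
barley: 0.6 × 0.15 × 0.4 × (1−0.3) = 0.0252
oats: 0.25 × 0.6 × 0.6 × (1−0.9) = 0.009
P(barley | x) = 0.0252 / 0.0399375 ≈ 0.631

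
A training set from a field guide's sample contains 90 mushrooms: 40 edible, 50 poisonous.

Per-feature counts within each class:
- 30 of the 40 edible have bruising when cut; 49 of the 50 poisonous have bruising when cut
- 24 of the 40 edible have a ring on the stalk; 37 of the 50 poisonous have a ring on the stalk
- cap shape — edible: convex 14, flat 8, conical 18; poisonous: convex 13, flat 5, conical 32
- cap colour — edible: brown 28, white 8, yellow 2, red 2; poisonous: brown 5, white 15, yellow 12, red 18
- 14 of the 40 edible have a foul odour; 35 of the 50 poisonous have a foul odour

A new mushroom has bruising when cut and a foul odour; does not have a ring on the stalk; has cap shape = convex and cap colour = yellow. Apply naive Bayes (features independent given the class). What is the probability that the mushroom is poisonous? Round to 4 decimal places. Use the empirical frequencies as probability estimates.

edible: (40/90) × (30/40) × (16/40) × (14/40) × (2/40) × (14/40) ≈ 0.000816667
poisonous: (50/90) × (49/50) × (13/50) × (13/50) × (12/50) × (35/50) ≈ 0.00618315
P(poisonous | x) = 0.00618315 / 0.006999817 ≈ 0.8833

0.8833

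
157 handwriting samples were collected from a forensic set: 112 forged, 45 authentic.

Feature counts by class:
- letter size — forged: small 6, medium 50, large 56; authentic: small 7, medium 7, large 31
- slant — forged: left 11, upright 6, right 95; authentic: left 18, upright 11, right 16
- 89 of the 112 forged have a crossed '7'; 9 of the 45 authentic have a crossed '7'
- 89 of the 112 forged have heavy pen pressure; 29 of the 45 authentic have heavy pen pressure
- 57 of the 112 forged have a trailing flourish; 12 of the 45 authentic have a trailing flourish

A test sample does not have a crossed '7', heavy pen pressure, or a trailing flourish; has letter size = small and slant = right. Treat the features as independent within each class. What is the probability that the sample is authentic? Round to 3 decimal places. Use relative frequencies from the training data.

0.831

forged: (112/157) × (6/112) × (95/112) × (23/112) × (23/112) × (55/112) ≈ 0.000671307
authentic: (45/157) × (7/45) × (16/45) × (36/45) × (16/45) × (33/45) ≈ 0.00330678
P(authentic | x) = 0.00330678 / 0.003978087 ≈ 0.831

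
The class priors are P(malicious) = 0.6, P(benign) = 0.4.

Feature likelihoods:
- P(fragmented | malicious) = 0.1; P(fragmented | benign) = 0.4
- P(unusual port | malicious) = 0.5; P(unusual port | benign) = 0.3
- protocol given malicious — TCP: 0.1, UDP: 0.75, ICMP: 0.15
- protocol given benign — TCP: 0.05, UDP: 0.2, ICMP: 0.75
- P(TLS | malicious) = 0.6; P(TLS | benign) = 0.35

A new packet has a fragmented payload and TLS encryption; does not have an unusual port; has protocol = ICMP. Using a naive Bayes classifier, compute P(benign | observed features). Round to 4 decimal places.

0.9159

malicious: 0.6 × 0.1 × (1−0.5) × 0.15 × 0.6 = 0.0027
benign: 0.4 × 0.4 × (1−0.3) × 0.75 × 0.35 = 0.0294
P(benign | x) = 0.0294 / 0.0321 ≈ 0.9159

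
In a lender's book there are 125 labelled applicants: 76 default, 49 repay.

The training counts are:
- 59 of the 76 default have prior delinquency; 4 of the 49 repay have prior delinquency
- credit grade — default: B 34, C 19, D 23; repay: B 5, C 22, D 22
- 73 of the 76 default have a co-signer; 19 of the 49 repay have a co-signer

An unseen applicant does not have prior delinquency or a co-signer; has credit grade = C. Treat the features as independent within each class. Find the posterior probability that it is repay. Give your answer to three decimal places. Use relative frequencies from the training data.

0.987

default: (76/125) × (17/76) × (19/76) × (3/76) ≈ 0.00134211
repay: (49/125) × (45/49) × (22/49) × (30/49) ≈ 0.0989588
P(repay | x) = 0.0989588 / 0.10030091 ≈ 0.987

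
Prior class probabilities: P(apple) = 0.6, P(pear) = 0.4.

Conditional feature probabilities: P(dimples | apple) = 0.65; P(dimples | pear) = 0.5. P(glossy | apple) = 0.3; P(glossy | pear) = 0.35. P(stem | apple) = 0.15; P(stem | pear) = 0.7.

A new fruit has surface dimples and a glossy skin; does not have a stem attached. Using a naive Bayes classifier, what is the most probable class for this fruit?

apple

apple: 0.6 × 0.65 × 0.3 × (1−0.15) = 0.09945
pear: 0.4 × 0.5 × 0.35 × (1−0.7) = 0.021
Highest score → apple.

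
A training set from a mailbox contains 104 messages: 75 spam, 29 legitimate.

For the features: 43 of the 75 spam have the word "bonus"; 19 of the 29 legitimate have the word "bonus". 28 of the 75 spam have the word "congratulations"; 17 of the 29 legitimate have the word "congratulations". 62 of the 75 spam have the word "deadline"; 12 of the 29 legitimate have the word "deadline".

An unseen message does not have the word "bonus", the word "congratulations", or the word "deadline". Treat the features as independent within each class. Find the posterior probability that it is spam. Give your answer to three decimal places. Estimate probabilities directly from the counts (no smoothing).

0.589

spam: (75/104) × (32/75) × (47/75) × (13/75) ≈ 0.0334222
legitimate: (29/104) × (10/29) × (12/29) × (17/29) ≈ 0.0233239
P(spam | x) = 0.0334222 / 0.0567461 ≈ 0.589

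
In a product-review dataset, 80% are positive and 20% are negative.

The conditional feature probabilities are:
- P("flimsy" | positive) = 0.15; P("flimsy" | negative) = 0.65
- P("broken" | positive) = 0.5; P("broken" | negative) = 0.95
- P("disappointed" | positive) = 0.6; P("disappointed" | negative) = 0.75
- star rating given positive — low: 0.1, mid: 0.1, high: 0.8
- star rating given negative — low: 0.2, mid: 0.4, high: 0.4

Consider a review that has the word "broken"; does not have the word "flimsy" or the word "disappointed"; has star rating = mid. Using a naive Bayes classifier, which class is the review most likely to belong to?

positive

positive: 0.8 × (1−0.15) × 0.5 × (1−0.6) × 0.1 = 0.0136
negative: 0.2 × (1−0.65) × 0.95 × (1−0.75) × 0.4 = 0.00665
Highest score → positive.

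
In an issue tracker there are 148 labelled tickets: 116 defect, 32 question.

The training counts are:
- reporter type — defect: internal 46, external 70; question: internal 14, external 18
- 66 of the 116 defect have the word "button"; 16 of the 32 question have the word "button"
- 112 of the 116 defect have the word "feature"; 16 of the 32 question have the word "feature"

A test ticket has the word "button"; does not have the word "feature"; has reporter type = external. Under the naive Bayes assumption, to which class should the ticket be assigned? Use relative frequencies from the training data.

defect: (116/148) × (70/116) × (66/116) × (4/116) ≈ 0.00927949
question: (32/148) × (18/32) × (16/32) × (16/32) ≈ 0.0304054
Highest score → question.

question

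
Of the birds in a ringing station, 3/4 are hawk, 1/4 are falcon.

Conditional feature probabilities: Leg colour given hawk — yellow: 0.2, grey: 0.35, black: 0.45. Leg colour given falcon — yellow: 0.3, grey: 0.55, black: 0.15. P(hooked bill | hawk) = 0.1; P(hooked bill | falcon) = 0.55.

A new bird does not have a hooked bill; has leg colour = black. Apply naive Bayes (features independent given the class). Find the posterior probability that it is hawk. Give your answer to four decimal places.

hawk: 0.75 × 0.45 × (1−0.1) = 0.30375
falcon: 0.25 × 0.15 × (1−0.55) = 0.016875
P(hawk | x) = 0.30375 / 0.320625 ≈ 0.9474

0.9474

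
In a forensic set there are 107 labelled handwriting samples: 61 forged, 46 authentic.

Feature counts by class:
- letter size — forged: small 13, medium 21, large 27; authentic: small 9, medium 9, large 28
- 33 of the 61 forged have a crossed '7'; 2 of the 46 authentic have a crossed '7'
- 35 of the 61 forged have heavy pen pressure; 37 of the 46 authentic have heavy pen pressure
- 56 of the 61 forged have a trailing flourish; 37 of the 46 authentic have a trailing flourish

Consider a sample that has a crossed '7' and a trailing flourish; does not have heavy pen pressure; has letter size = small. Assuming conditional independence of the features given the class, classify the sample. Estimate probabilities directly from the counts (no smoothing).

forged: (61/107) × (13/61) × (33/61) × (26/61) × (56/61) ≈ 0.0257185
authentic: (46/107) × (9/46) × (2/46) × (9/46) × (37/46) ≈ 0.000575519
Highest score → forged.

forged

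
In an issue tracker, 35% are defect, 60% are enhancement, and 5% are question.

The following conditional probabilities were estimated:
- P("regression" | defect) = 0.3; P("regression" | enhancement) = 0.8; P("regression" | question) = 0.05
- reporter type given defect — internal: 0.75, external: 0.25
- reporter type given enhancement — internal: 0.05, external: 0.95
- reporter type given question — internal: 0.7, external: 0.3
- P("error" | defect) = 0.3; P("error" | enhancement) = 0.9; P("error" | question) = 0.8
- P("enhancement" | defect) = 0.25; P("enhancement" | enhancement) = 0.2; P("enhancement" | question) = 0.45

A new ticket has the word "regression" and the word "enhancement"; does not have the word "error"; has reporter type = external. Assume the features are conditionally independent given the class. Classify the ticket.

enhancement

defect: 0.35 × 0.3 × 0.25 × (1−0.3) × 0.25 = 0.00459375
enhancement: 0.6 × 0.8 × 0.95 × (1−0.9) × 0.2 = 0.00912
question: 0.05 × 0.05 × 0.3 × (1−0.8) × 0.45 = 0.0000675
Highest score → enhancement.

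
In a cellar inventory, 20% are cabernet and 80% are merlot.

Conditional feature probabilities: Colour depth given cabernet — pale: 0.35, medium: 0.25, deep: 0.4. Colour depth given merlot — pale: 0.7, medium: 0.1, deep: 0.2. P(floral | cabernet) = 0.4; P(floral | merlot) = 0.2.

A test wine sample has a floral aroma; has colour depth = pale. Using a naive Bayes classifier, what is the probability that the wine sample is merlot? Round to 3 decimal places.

0.800

cabernet: 0.2 × 0.35 × 0.4 = 0.028
merlot: 0.8 × 0.7 × 0.2 = 0.112
P(merlot | x) = 0.112 / 0.14 ≈ 0.800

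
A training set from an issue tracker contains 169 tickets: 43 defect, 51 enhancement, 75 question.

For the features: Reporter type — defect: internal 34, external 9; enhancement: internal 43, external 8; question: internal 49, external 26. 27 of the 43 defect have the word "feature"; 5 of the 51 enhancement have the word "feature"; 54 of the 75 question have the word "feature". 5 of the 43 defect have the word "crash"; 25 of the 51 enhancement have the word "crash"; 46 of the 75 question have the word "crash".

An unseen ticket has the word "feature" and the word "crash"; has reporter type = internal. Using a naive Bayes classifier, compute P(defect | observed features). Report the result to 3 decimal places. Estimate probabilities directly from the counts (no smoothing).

0.095

defect: (43/169) × (34/43) × (27/43) × (5/43) ≈ 0.0146889
enhancement: (51/169) × (43/51) × (5/51) × (25/51) ≈ 0.0122279
question: (75/169) × (49/75) × (54/75) × (46/75) ≈ 0.128038
P(defect | x) = 0.0146889 / 0.1549548 ≈ 0.095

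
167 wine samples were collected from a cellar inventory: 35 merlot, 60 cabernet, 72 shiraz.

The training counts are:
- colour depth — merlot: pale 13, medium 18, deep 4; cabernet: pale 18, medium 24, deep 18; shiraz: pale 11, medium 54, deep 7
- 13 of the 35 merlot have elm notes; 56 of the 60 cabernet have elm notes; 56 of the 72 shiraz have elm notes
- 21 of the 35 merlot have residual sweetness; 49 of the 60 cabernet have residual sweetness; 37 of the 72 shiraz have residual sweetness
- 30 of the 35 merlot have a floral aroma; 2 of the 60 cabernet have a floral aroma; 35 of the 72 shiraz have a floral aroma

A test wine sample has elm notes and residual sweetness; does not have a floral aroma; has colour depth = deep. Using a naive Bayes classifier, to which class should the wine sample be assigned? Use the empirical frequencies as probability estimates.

cabernet

merlot: (35/167) × (4/35) × (13/35) × (21/35) × (5/35) ≈ 0.000762557
cabernet: (60/167) × (18/60) × (56/60) × (49/60) × (58/60) ≈ 0.0794172
shiraz: (72/167) × (7/72) × (56/72) × (37/72) × (37/72) ≈ 0.00860945
Highest score → cabernet.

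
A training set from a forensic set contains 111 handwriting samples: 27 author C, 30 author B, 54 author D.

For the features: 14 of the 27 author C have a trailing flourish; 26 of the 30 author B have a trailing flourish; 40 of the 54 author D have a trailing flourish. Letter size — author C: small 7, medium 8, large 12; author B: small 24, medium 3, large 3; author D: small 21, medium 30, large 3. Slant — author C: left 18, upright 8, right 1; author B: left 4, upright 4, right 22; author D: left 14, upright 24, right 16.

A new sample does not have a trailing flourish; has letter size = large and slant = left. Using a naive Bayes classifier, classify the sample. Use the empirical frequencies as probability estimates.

author C

author C: (27/111) × (13/27) × (12/27) × (18/27) ≈ 0.0347014
author B: (30/111) × (4/30) × (3/30) × (4/30) ≈ 0.00048048
author D: (54/111) × (14/54) × (3/54) × (14/54) ≈ 0.00181663
Highest score → author C.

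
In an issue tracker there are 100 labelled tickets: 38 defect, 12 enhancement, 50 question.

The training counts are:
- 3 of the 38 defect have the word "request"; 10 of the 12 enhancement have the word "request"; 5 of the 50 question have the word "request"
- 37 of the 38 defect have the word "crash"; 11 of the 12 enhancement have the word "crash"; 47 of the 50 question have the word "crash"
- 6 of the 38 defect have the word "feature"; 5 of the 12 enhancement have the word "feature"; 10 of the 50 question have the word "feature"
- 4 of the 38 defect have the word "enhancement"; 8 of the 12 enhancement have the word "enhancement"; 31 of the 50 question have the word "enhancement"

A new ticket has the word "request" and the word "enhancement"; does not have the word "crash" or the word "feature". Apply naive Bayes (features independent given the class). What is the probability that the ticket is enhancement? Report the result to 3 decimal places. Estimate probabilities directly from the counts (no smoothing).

0.675

defect: (38/100) × (3/38) × (1/38) × (32/38) × (4/38) ≈ 0.000069981
enhancement: (12/100) × (10/12) × (1/12) × (7/12) × (8/12) ≈ 0.00324074
question: (50/100) × (5/50) × (3/50) × (40/50) × (31/50) = 0.001488
P(enhancement | x) = 0.00324074 / 0.004798721 ≈ 0.675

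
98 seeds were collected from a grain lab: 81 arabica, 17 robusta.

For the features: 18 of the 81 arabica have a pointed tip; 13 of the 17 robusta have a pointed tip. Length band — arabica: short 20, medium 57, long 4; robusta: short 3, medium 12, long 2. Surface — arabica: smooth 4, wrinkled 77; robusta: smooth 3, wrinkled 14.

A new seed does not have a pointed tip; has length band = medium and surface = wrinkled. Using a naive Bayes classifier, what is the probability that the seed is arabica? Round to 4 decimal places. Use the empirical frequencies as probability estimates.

0.9477

arabica: (81/98) × (63/81) × (57/81) × (77/81) ≈ 0.430041
robusta: (17/98) × (4/17) × (12/17) × (14/17) ≈ 0.0237271
P(arabica | x) = 0.430041 / 0.4537681 ≈ 0.9477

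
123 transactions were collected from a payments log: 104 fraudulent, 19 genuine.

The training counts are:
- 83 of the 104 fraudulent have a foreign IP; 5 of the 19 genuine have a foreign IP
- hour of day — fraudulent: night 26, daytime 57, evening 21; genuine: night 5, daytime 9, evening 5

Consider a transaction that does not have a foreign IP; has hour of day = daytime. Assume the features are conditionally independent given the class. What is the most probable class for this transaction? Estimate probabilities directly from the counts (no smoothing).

fraudulent

fraudulent: (104/123) × (21/104) × (57/104) ≈ 0.0935741
genuine: (19/123) × (14/19) × (9/19) ≈ 0.0539153
Highest score → fraudulent.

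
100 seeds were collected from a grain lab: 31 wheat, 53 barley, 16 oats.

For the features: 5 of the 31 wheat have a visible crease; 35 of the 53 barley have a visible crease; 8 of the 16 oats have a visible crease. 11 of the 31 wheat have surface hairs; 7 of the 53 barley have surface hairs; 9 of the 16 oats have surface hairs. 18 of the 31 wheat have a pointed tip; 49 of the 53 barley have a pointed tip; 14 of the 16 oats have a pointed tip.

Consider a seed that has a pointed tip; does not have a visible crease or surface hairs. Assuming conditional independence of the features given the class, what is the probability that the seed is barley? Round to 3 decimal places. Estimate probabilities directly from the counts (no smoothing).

0.530

wheat: (31/100) × (26/31) × (20/31) × (18/31) ≈ 0.0973985
barley: (53/100) × (18/53) × (46/53) × (49/53) ≈ 0.144436
oats: (16/100) × (8/16) × (7/16) × (14/16) = 0.030625
P(barley | x) = 0.144436 / 0.2724595 ≈ 0.530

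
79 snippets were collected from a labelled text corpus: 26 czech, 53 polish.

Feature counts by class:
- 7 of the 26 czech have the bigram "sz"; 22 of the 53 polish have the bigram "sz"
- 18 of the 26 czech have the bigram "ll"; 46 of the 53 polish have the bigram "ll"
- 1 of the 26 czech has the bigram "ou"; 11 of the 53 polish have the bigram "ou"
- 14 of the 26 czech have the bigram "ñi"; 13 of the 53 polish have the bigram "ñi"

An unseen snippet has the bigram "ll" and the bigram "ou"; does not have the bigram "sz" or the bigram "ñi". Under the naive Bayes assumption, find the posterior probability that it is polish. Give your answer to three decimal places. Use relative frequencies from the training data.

czech: (26/79) × (19/26) × (18/26) × (1/26) × (12/26) ≈ 0.0029557
polish: (53/79) × (31/53) × (46/53) × (11/53) × (40/53) ≈ 0.0533479
P(polish | x) = 0.0533479 / 0.0563036 ≈ 0.948

0.948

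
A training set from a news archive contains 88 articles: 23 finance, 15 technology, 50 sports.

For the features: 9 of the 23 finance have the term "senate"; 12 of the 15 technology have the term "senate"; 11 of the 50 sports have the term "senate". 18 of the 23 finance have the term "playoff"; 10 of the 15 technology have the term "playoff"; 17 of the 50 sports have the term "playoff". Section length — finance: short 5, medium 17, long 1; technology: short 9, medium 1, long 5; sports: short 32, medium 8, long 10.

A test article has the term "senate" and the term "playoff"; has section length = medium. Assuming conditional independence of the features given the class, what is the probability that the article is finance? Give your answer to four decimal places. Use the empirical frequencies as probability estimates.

0.8214

finance: (23/88) × (9/23) × (18/23) × (17/23) ≈ 0.0591596
technology: (15/88) × (12/15) × (10/15) × (1/15) ≈ 0.00606061
sports: (50/88) × (11/50) × (17/50) × (8/50) = 0.0068
P(finance | x) = 0.0591596 / 0.07202021 ≈ 0.8214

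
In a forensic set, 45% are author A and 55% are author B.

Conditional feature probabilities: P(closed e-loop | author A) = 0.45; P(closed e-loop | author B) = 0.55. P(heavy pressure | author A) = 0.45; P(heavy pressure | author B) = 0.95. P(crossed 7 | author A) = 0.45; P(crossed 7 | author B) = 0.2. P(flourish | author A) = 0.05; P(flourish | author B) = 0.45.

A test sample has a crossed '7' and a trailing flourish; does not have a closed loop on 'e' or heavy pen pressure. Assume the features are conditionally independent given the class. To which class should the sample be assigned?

author A: 0.45 × (1−0.45) × (1−0.45) × 0.45 × 0.05 = 0.0030628125
author B: 0.55 × (1−0.55) × (1−0.95) × 0.2 × 0.45 = 0.00111375
Highest score → author A.

author A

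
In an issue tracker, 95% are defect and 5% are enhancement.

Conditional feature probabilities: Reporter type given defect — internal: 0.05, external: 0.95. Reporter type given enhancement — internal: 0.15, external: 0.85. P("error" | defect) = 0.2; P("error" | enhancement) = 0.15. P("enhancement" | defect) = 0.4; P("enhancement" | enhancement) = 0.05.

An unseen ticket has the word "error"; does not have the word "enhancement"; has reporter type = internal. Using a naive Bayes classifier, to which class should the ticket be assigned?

defect: 0.95 × 0.05 × 0.2 × (1−0.4) = 0.0057
enhancement: 0.05 × 0.15 × 0.15 × (1−0.05) = 0.00106875
Highest score → defect.

defect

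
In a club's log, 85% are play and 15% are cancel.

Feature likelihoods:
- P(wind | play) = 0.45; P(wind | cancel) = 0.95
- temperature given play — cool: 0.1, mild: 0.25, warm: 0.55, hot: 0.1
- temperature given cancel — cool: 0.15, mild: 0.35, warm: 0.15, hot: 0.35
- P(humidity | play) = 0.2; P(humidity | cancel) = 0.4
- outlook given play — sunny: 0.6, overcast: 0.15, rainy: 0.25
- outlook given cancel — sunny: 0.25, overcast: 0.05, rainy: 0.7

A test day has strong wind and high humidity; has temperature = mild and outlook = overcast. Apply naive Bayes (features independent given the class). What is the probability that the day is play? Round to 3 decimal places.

play: 0.85 × 0.45 × 0.25 × 0.2 × 0.15 = 0.00286875
cancel: 0.15 × 0.95 × 0.35 × 0.4 × 0.05 = 0.0009975
P(play | x) = 0.00286875 / 0.00386625 ≈ 0.742

0.742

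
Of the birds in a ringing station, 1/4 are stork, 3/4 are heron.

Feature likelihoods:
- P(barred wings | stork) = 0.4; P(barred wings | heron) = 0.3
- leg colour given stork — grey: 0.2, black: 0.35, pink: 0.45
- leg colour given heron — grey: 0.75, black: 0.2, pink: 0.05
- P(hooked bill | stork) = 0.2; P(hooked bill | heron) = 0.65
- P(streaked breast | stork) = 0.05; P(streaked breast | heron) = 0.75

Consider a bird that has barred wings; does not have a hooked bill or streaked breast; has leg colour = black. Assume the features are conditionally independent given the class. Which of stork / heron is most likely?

stork

stork: 0.25 × 0.4 × 0.35 × (1−0.2) × (1−0.05) = 0.0266
heron: 0.75 × 0.3 × 0.2 × (1−0.65) × (1−0.75) = 0.0039375
Highest score → stork.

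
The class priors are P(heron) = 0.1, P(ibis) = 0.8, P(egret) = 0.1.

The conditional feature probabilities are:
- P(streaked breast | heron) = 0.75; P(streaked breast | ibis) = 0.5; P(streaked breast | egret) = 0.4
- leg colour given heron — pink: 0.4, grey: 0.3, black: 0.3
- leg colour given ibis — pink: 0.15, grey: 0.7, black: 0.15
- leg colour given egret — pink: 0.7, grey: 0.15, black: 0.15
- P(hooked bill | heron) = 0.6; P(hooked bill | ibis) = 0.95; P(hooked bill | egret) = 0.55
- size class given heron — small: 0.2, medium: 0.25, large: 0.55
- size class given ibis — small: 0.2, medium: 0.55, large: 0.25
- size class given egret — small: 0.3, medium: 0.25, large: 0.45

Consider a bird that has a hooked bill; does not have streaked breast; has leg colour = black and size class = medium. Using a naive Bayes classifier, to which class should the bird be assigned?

heron: 0.1 × (1−0.75) × 0.3 × 0.6 × 0.25 = 0.001125
ibis: 0.8 × (1−0.5) × 0.15 × 0.95 × 0.55 = 0.03135
egret: 0.1 × (1−0.4) × 0.15 × 0.55 × 0.25 = 0.0012375
Highest score → ibis.

ibis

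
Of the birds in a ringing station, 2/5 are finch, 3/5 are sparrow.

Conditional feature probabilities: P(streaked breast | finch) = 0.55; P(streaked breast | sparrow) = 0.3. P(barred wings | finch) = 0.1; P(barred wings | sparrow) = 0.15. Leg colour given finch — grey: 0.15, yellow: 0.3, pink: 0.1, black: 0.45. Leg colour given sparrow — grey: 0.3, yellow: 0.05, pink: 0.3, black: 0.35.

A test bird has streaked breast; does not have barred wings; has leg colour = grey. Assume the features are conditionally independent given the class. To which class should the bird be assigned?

finch: 0.4 × 0.55 × (1−0.1) × 0.15 = 0.0297
sparrow: 0.6 × 0.3 × (1−0.15) × 0.3 = 0.0459
Highest score → sparrow.

sparrow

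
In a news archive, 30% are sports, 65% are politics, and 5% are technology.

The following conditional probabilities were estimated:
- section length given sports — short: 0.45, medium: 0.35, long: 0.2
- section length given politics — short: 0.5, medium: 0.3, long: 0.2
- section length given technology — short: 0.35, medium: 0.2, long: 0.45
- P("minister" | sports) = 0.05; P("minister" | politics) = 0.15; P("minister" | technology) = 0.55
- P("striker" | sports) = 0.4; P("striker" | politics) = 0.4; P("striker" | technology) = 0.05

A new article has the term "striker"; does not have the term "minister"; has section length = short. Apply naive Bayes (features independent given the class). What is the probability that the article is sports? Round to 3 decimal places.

sports: 0.3 × 0.45 × (1−0.05) × 0.4 = 0.0513
politics: 0.65 × 0.5 × (1−0.15) × 0.4 = 0.1105
technology: 0.05 × 0.35 × (1−0.55) × 0.05 = 0.00039375
P(sports | x) = 0.0513 / 0.16219375 ≈ 0.316

0.316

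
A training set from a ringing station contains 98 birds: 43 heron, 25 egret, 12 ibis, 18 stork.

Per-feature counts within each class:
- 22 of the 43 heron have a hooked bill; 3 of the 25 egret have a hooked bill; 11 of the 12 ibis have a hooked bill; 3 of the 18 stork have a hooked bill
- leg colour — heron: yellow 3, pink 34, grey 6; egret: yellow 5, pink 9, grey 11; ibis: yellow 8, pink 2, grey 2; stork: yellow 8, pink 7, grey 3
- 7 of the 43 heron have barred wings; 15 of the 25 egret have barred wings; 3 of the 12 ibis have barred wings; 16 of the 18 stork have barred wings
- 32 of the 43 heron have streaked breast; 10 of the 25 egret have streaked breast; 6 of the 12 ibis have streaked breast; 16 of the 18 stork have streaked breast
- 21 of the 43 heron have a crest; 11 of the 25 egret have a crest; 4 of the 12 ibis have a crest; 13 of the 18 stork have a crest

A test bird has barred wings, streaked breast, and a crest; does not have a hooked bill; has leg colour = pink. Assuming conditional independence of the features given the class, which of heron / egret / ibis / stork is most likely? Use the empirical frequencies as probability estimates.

stork

heron: (43/98) × (21/43) × (34/43) × (7/43) × (32/43) × (21/43) ≈ 0.0100246
egret: (25/98) × (22/25) × (9/25) × (15/25) × (10/25) × (11/25) ≈ 0.0085342
ibis: (12/98) × (1/12) × (2/12) × (3/12) × (6/12) × (4/12) ≈ 0.0000708617
stork: (18/98) × (15/18) × (7/18) × (16/18) × (16/18) × (13/18) ≈ 0.0339669
Highest score → stork.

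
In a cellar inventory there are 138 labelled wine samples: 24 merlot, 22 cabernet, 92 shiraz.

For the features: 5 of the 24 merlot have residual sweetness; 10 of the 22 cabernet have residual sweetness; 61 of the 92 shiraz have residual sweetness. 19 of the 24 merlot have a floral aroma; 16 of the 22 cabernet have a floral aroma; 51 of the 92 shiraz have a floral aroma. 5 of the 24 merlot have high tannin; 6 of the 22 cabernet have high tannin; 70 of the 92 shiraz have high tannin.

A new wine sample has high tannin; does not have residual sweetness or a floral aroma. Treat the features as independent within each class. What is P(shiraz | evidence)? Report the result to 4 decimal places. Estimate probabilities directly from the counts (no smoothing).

0.8596

merlot: (24/138) × (19/24) × (5/24) × (5/24) ≈ 0.00597574
cabernet: (22/138) × (12/22) × (6/22) × (6/22) ≈ 0.00646784
shiraz: (92/138) × (31/92) × (41/92) × (70/92) ≈ 0.0761709
P(shiraz | x) = 0.0761709 / 0.08861448 ≈ 0.8596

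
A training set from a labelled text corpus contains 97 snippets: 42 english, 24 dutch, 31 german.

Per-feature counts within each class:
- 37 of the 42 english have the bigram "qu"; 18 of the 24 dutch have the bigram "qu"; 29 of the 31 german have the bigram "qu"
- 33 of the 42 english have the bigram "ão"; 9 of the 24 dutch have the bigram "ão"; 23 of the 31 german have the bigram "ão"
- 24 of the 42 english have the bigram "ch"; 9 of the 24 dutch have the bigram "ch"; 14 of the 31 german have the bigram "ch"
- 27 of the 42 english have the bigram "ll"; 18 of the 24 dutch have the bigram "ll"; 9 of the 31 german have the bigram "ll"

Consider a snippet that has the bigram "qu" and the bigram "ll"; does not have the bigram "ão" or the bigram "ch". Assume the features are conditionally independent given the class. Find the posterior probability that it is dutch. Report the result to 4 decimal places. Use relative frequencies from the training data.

0.6097

english: (42/97) × (37/42) × (9/42) × (18/42) × (27/42) ≈ 0.0225196
dutch: (24/97) × (18/24) × (15/24) × (15/24) × (18/24) ≈ 0.0543653
german: (31/97) × (29/31) × (8/31) × (17/31) × (9/31) ≈ 0.0122835
P(dutch | x) = 0.0543653 / 0.0891684 ≈ 0.6097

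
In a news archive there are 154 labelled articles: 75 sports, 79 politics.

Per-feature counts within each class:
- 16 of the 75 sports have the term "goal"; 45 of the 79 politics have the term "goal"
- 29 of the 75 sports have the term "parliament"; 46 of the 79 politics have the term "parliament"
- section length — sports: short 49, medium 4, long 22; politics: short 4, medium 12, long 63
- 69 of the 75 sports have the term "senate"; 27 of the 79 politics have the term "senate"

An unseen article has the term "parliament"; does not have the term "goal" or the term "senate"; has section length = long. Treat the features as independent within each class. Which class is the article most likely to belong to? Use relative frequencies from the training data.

politics

sports: (75/154) × (59/75) × (29/75) × (22/75) × (6/75) ≈ 0.00347632
politics: (79/154) × (34/79) × (46/79) × (63/79) × (52/79) ≈ 0.0674806
Highest score → politics.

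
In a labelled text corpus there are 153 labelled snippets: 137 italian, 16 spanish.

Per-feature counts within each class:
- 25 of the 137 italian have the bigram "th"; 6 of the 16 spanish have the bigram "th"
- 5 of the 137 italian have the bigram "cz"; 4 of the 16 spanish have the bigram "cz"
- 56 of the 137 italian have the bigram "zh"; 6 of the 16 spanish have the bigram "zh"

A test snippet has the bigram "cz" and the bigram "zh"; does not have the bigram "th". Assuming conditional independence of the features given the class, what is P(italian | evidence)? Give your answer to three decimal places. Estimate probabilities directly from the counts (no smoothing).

0.641

italian: (137/153) × (112/137) × (5/137) × (56/137) ≈ 0.0109205
spanish: (16/153) × (10/16) × (4/16) × (6/16) ≈ 0.00612745
P(italian | x) = 0.0109205 / 0.01704795 ≈ 0.641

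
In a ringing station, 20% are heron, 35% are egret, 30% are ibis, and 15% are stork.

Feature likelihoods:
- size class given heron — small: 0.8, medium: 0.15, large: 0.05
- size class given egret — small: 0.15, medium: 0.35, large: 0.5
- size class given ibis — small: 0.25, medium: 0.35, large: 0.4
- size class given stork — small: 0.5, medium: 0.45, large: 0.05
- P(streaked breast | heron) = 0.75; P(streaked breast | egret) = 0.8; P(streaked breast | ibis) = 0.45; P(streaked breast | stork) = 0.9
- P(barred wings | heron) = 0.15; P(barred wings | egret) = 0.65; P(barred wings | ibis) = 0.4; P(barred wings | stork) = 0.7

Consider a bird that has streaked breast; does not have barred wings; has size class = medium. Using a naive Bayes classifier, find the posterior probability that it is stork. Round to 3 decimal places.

heron: 0.2 × 0.15 × 0.75 × (1−0.15) = 0.019125
egret: 0.35 × 0.35 × 0.8 × (1−0.65) = 0.0343
ibis: 0.3 × 0.35 × 0.45 × (1−0.4) = 0.02835
stork: 0.15 × 0.45 × 0.9 × (1−0.7) = 0.018225
P(stork | x) = 0.018225 / 0.1 ≈ 0.182

0.182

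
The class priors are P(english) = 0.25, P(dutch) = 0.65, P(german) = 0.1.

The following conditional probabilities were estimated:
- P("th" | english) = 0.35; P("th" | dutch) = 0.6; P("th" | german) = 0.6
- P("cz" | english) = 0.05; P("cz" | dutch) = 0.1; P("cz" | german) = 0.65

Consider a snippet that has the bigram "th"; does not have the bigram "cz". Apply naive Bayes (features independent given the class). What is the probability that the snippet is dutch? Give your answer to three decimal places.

english: 0.25 × 0.35 × (1−0.05) = 0.083125
dutch: 0.65 × 0.6 × (1−0.1) = 0.351
german: 0.1 × 0.6 × (1−0.65) = 0.021
P(dutch | x) = 0.351 / 0.455125 ≈ 0.771

0.771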